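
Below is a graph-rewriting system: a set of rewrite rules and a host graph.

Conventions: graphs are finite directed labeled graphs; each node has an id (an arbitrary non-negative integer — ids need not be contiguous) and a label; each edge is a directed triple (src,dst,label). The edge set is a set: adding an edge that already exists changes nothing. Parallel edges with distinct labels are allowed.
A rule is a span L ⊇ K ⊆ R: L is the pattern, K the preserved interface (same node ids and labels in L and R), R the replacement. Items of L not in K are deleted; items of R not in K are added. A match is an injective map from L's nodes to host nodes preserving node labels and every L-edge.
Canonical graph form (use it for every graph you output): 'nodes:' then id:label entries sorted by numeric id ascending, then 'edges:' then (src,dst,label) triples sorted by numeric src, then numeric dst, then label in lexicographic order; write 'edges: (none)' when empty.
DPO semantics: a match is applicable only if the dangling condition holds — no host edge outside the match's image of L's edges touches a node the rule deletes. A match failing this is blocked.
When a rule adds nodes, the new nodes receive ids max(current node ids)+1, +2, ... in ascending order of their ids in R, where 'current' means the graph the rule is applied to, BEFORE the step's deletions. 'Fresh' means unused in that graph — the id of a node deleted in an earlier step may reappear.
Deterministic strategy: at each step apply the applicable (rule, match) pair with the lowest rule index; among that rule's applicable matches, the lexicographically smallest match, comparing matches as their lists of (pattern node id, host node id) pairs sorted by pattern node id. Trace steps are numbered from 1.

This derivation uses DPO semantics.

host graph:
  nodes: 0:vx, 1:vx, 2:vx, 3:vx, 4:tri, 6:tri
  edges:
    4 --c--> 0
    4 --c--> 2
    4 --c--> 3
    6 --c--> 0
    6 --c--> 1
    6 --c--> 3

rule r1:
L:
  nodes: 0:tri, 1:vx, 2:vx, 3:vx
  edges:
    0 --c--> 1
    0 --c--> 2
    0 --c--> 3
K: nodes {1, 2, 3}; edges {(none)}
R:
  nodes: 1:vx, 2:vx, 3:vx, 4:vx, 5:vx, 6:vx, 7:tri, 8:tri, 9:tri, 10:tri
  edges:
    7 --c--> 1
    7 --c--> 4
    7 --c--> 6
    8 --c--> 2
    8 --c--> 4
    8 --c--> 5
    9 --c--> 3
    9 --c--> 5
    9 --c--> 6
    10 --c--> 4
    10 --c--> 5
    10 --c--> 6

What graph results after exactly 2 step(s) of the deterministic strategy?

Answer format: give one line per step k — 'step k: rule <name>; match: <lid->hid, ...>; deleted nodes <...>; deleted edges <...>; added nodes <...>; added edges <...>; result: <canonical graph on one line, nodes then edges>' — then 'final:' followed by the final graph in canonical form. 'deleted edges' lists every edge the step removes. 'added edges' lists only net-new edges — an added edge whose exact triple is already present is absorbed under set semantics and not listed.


step 1: rule r1; match: 0->4, 1->0, 2->2, 3->3; deleted nodes 4; deleted edges (4,0,c); (4,2,c); (4,3,c); added nodes 7, 8, 9, 10, 11, 12, 13; added edges (10,0,c); (10,7,c); (10,9,c); (11,2,c); (11,7,c); (11,8,c); (12,3,c); (12,8,c); (12,9,c); (13,7,c); (13,8,c); (13,9,c); result: nodes: 0:vx, 1:vx, 2:vx, 3:vx, 6:tri, 7:vx, 8:vx, 9:vx, 10:tri, 11:tri, 12:tri, 13:tri edges: (6,0,c); (6,1,c); (6,3,c); (10,0,c); (10,7,c); (10,9,c); (11,2,c); (11,7,c); (11,8,c); (12,3,c); (12,8,c); (12,9,c); (13,7,c); (13,8,c); (13,9,c)
step 2: rule r1; match: 0->6, 1->0, 2->1, 3->3; deleted nodes 6; deleted edges (6,0,c); (6,1,c); (6,3,c); added nodes 14, 15, 16, 17, 18, 19, 20; added edges (17,0,c); (17,14,c); (17,16,c); (18,1,c); (18,14,c); (18,15,c); (19,3,c); (19,15,c); (19,16,c); (20,14,c); (20,15,c); (20,16,c); result: nodes: 0:vx, 1:vx, 2:vx, 3:vx, 7:vx, 8:vx, 9:vx, 10:tri, 11:tri, 12:tri, 13:tri, 14:vx, 15:vx, 16:vx, 17:tri, 18:tri, 19:tri, 20:tri edges: (10,0,c); (10,7,c); (10,9,c); (11,2,c); (11,7,c); (11,8,c); (12,3,c); (12,8,c); (12,9,c); (13,7,c); (13,8,c); (13,9,c); (17,0,c); (17,14,c); (17,16,c); (18,1,c); (18,14,c); (18,15,c); (19,3,c); (19,15,c); (19,16,c); (20,14,c); (20,15,c); (20,16,c)
final:
nodes: 0:vx, 1:vx, 2:vx, 3:vx, 7:vx, 8:vx, 9:vx, 10:tri, 11:tri, 12:tri, 13:tri, 14:vx, 15:vx, 16:vx, 17:tri, 18:tri, 19:tri, 20:tri
edges: (10,0,c); (10,7,c); (10,9,c); (11,2,c); (11,7,c); (11,8,c); (12,3,c); (12,8,c); (12,9,c); (13,7,c); (13,8,c); (13,9,c); (17,0,c); (17,14,c); (17,16,c); (18,1,c); (18,14,c); (18,15,c); (19,3,c); (19,15,c); (19,16,c); (20,14,c); (20,15,c); (20,16,c)


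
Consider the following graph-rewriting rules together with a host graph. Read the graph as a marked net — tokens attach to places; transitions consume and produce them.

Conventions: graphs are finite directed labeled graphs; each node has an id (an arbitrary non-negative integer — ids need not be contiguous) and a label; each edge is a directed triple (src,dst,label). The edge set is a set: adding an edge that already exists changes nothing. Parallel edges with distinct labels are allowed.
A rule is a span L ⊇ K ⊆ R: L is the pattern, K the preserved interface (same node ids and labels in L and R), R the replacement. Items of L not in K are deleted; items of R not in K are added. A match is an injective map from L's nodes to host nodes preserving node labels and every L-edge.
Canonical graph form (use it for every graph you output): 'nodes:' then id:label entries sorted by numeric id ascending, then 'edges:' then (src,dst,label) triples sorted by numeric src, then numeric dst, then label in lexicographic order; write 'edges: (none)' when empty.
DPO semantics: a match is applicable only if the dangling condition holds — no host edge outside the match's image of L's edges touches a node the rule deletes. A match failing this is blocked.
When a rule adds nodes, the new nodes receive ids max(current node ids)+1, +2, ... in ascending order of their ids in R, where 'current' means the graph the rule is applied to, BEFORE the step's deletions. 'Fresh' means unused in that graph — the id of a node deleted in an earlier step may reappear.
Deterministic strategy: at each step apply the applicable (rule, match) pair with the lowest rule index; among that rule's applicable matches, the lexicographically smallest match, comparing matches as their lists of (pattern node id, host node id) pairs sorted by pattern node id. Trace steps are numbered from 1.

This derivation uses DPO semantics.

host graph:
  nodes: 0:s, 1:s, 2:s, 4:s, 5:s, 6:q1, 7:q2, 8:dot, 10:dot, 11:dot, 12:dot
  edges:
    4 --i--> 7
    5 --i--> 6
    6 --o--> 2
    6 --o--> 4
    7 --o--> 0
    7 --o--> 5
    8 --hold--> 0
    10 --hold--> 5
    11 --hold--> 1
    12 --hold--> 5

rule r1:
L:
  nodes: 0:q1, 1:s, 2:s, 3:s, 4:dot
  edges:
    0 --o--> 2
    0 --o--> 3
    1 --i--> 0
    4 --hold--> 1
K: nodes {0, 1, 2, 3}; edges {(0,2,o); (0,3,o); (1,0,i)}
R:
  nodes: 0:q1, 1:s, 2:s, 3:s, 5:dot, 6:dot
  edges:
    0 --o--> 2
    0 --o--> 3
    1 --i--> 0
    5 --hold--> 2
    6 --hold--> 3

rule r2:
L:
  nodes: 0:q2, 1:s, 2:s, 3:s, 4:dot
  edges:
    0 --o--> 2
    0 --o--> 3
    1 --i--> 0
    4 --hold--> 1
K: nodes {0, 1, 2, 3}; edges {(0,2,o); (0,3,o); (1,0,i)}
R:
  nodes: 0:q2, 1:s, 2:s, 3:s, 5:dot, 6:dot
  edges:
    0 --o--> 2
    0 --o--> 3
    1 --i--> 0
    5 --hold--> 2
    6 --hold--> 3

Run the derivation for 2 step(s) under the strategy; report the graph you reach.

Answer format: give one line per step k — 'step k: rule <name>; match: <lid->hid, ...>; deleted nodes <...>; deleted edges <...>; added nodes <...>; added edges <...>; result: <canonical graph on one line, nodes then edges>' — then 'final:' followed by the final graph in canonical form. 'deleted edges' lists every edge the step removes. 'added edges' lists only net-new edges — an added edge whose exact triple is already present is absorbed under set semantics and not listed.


step 1: rule r1; match: 0->6, 1->5, 2->2, 3->4, 4->10; deleted nodes 10; deleted edges (10,5,hold); added nodes 13, 14; added edges (13,2,hold); (14,4,hold); result: nodes: 0:s, 1:s, 2:s, 4:s, 5:s, 6:q1, 7:q2, 8:dot, 11:dot, 12:dot, 13:dot, 14:dot edges: (4,7,i); (5,6,i); (6,2,o); (6,4,o); (7,0,o); (7,5,o); (8,0,hold); (11,1,hold); (12,5,hold); (13,2,hold); (14,4,hold)
step 2: rule r1; match: 0->6, 1->5, 2->2, 3->4, 4->12; deleted nodes 12; deleted edges (12,5,hold); added nodes 15, 16; added edges (15,2,hold); (16,4,hold); result: nodes: 0:s, 1:s, 2:s, 4:s, 5:s, 6:q1, 7:q2, 8:dot, 11:dot, 13:dot, 14:dot, 15:dot, 16:dot edges: (4,7,i); (5,6,i); (6,2,o); (6,4,o); (7,0,o); (7,5,o); (8,0,hold); (11,1,hold); (13,2,hold); (14,4,hold); (15,2,hold); (16,4,hold)
final:
nodes: 0:s, 1:s, 2:s, 4:s, 5:s, 6:q1, 7:q2, 8:dot, 11:dot, 13:dot, 14:dot, 15:dot, 16:dot
edges: (4,7,i); (5,6,i); (6,2,o); (6,4,o); (7,0,o); (7,5,o); (8,0,hold); (11,1,hold); (13,2,hold); (14,4,hold); (15,2,hold); (16,4,hold)


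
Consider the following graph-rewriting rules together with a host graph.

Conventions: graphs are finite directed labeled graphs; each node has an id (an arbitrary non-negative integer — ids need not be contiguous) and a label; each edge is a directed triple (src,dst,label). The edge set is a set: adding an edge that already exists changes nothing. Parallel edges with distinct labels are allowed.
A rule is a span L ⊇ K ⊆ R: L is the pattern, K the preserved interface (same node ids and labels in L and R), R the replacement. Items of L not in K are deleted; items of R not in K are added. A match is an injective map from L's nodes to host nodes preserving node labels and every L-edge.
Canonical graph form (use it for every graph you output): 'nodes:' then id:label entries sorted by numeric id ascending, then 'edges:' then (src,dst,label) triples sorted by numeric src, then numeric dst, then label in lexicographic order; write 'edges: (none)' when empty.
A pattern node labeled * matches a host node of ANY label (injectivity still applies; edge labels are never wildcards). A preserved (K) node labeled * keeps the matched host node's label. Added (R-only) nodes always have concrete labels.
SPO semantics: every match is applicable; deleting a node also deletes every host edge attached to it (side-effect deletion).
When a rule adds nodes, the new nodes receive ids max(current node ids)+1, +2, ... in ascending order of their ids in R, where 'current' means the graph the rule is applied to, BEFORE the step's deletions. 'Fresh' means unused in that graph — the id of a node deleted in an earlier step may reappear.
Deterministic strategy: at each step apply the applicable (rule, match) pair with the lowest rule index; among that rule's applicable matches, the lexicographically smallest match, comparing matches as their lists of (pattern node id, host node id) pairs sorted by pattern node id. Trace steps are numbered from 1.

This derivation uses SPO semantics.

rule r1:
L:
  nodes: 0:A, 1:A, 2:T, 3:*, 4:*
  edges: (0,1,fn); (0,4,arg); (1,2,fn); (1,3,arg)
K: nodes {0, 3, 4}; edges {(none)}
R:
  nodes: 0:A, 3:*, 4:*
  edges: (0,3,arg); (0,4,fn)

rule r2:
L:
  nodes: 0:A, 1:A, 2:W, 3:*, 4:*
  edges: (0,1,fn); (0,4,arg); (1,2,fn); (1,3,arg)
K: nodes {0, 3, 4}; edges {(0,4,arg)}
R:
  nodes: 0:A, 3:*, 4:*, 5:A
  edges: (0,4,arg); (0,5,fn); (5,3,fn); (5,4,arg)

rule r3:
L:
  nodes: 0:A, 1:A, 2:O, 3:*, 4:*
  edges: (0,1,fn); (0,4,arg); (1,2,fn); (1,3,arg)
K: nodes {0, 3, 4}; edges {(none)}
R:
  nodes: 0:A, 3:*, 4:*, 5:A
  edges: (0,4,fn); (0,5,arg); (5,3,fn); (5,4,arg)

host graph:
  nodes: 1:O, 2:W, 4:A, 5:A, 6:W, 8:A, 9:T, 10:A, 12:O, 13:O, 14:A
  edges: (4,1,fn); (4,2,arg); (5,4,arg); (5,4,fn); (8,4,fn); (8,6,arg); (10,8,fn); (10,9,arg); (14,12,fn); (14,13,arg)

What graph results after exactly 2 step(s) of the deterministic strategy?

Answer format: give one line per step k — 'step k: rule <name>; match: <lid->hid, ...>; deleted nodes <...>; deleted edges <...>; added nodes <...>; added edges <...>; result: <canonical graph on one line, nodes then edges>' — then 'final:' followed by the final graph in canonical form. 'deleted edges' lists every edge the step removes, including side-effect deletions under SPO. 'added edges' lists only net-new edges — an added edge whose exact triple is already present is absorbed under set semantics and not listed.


step 1: rule r3; match: 0->8, 1->4, 2->1, 3->2, 4->6; deleted nodes 1, 4; deleted edges (4,1,fn); (4,2,arg); (5,4,arg); (5,4,fn); (8,4,fn); (8,6,arg); added nodes 15; added edges (8,6,fn); (8,15,arg); (15,2,fn); (15,6,arg); result: nodes: 2:W, 5:A, 6:W, 8:A, 9:T, 10:A, 12:O, 13:O, 14:A, 15:A edges: (8,6,fn); (8,15,arg); (10,8,fn); (10,9,arg); (14,12,fn); (14,13,arg); (15,2,fn); (15,6,arg)
step 2: rule r2; match: 0->10, 1->8, 2->6, 3->15, 4->9; deleted nodes 6, 8; deleted edges (8,6,fn); (8,15,arg); (10,8,fn); (15,6,arg); added nodes 16; added edges (10,16,fn); (16,9,arg); (16,15,fn); result: nodes: 2:W, 5:A, 9:T, 10:A, 12:O, 13:O, 14:A, 15:A, 16:A edges: (10,9,arg); (10,16,fn); (14,12,fn); (14,13,arg); (15,2,fn); (16,9,arg); (16,15,fn)
final:
nodes: 2:W, 5:A, 9:T, 10:A, 12:O, 13:O, 14:A, 15:A, 16:A
edges: (10,9,arg); (10,16,fn); (14,12,fn); (14,13,arg); (15,2,fn); (16,9,arg); (16,15,fn)


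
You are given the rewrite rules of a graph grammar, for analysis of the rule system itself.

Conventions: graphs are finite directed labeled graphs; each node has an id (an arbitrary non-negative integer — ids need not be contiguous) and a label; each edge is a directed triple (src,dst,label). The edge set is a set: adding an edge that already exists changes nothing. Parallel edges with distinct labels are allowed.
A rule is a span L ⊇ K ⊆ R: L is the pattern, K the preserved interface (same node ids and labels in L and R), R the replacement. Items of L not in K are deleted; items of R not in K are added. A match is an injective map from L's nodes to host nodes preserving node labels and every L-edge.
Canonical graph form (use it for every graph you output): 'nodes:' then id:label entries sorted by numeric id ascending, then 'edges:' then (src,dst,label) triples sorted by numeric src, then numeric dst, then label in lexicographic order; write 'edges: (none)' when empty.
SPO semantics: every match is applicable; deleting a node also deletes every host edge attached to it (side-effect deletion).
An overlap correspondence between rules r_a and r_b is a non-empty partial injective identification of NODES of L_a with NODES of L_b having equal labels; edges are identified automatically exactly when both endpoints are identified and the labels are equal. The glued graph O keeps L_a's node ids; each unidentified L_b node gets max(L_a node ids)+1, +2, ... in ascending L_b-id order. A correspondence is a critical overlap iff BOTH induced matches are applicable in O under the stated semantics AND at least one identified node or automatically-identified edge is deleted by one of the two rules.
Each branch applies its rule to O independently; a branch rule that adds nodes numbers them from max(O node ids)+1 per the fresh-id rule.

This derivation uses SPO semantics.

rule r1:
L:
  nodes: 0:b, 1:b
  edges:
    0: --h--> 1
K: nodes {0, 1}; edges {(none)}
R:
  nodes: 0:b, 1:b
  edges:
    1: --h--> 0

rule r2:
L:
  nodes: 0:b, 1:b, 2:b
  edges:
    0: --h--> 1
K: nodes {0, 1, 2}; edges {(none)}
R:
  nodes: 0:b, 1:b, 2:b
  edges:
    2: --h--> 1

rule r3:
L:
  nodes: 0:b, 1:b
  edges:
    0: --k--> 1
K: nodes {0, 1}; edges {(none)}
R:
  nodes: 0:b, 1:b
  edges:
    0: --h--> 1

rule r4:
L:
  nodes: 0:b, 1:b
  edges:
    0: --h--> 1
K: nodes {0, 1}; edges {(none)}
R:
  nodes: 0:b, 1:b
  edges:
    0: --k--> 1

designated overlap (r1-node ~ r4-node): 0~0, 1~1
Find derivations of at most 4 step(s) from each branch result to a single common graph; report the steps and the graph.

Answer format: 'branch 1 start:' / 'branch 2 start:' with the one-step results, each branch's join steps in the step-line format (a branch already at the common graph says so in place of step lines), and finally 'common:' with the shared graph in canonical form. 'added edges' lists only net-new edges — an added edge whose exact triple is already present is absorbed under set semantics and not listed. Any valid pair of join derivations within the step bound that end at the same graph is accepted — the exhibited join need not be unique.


branch 1 start:
nodes: 0:b, 1:b
edges: (1,0,h)
branch 2 start:
nodes: 0:b, 1:b
edges: (0,1,k)
branch 1 step 1: rule r1; match: 0->1, 1->0; deleted nodes (none); deleted edges (1,0,h); added nodes (none); added edges (0,1,h); result: nodes: 0:b, 1:b edges: (0,1,h)
branch 2 step 1: rule r3; match: 0->0, 1->1; deleted nodes (none); deleted edges (0,1,k); added nodes (none); added edges (0,1,h); result: nodes: 0:b, 1:b edges: (0,1,h)
common:
nodes: 0:b, 1:b
edges: (0,1,h)


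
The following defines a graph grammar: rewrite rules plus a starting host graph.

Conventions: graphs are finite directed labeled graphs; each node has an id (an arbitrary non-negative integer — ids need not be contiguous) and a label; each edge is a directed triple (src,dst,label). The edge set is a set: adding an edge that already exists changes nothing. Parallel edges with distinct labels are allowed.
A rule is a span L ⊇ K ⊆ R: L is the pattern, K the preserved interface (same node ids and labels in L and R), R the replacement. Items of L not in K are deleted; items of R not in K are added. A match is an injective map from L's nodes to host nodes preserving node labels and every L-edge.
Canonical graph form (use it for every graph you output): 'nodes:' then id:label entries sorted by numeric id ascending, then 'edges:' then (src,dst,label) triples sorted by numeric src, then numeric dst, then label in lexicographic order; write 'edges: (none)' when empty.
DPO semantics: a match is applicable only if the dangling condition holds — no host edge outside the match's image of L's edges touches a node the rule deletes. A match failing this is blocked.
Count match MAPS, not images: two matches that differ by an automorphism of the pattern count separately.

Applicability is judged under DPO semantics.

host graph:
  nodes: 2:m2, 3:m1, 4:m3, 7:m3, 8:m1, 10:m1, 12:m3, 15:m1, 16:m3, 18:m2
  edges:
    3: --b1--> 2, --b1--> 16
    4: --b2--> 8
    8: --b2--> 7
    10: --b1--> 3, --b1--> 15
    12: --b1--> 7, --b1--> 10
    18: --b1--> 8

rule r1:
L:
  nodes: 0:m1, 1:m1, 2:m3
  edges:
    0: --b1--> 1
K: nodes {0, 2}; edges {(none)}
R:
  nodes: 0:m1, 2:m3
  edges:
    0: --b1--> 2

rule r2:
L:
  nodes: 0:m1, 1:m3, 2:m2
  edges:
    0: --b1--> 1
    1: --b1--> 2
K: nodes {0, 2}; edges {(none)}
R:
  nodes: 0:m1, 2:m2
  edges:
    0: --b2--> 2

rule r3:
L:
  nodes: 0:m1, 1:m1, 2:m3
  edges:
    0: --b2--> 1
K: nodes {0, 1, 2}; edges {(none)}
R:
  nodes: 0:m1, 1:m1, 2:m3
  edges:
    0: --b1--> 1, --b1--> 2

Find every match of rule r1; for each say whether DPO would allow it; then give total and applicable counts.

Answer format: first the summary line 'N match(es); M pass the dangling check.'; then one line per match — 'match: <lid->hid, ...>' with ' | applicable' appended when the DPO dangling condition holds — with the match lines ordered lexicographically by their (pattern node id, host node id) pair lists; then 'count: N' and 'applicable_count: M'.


8 match(es); 4 pass the dangling check.
match: 0->10, 1->3, 2->4
match: 0->10, 1->3, 2->7
match: 0->10, 1->3, 2->12
match: 0->10, 1->3, 2->16
match: 0->10, 1->15, 2->4 | applicable
match: 0->10, 1->15, 2->7 | applicable
match: 0->10, 1->15, 2->12 | applicable
match: 0->10, 1->15, 2->16 | applicable
count: 8
applicable_count: 4


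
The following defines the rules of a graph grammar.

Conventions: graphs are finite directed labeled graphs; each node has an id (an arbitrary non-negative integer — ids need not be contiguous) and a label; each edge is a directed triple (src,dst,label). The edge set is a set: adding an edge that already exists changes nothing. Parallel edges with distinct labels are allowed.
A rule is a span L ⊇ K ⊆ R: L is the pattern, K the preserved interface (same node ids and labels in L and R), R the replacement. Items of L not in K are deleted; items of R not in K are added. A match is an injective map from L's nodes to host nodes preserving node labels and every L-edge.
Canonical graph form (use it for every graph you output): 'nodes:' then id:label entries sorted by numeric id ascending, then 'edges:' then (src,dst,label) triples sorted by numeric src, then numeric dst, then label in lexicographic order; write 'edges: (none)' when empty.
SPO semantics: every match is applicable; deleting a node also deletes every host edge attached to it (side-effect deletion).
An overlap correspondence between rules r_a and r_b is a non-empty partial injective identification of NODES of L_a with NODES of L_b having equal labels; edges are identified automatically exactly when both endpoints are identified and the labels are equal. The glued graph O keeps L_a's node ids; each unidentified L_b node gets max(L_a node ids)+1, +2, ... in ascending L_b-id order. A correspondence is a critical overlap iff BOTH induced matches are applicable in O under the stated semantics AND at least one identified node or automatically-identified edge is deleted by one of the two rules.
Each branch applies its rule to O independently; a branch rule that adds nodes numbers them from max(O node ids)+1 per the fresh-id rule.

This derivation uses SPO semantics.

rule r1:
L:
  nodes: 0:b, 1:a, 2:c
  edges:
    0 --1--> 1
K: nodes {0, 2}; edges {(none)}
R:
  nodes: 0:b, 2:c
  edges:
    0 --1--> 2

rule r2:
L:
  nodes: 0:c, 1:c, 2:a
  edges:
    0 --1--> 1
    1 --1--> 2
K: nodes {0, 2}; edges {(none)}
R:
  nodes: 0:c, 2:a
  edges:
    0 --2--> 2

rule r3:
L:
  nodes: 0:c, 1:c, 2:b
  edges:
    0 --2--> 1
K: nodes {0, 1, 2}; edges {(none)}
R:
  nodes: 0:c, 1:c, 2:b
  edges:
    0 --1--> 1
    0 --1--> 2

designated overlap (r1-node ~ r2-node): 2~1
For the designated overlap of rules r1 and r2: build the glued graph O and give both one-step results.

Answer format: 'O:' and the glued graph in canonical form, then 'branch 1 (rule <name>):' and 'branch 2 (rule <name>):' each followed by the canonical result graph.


O:
nodes: 0:b, 1:a, 2:c, 3:c, 4:a
edges: (0,1,1); (2,4,1); (3,2,1)
branch 1 (rule r1):
nodes: 0:b, 2:c, 3:c, 4:a
edges: (0,2,1); (2,4,1); (3,2,1)
branch 2 (rule r2):
nodes: 0:b, 1:a, 3:c, 4:a
edges: (0,1,1); (3,4,2)


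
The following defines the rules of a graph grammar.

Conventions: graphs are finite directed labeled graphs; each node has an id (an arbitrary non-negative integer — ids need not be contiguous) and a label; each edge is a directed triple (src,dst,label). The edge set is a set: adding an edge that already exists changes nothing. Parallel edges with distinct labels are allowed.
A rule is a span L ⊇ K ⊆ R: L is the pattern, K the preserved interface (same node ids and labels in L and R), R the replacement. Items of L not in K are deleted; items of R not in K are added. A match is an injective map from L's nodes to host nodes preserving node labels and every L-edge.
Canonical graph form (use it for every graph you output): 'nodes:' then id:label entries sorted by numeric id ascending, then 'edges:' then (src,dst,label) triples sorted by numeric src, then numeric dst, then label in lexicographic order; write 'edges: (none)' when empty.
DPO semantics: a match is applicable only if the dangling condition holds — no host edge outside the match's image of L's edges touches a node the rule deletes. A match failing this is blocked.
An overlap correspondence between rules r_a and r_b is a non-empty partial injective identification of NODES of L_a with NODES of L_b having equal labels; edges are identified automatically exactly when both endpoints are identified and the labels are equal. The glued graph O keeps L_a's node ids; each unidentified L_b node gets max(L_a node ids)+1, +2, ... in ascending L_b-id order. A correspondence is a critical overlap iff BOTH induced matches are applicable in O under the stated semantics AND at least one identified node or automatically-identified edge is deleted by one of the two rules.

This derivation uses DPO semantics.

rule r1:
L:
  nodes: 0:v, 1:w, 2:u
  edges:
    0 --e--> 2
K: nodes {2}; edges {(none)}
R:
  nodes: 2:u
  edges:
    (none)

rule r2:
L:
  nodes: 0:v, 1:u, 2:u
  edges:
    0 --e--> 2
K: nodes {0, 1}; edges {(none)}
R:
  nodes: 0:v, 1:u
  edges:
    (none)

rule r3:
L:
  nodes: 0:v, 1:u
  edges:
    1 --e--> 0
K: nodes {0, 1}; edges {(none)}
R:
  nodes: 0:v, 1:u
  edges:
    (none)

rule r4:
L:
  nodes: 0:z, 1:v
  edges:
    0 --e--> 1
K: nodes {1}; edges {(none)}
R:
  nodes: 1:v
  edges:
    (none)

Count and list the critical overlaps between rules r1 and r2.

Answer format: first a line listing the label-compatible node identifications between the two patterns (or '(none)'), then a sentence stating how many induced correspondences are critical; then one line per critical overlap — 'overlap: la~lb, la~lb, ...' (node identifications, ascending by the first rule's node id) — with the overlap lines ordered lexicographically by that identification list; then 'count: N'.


label-compatible node identifications between L(r1) and L(r2): 0~0, 2~1, 2~2
1 of the induced correspondences is a critical overlap of r1 and r2.
overlap: 0~0, 2~2
count: 1


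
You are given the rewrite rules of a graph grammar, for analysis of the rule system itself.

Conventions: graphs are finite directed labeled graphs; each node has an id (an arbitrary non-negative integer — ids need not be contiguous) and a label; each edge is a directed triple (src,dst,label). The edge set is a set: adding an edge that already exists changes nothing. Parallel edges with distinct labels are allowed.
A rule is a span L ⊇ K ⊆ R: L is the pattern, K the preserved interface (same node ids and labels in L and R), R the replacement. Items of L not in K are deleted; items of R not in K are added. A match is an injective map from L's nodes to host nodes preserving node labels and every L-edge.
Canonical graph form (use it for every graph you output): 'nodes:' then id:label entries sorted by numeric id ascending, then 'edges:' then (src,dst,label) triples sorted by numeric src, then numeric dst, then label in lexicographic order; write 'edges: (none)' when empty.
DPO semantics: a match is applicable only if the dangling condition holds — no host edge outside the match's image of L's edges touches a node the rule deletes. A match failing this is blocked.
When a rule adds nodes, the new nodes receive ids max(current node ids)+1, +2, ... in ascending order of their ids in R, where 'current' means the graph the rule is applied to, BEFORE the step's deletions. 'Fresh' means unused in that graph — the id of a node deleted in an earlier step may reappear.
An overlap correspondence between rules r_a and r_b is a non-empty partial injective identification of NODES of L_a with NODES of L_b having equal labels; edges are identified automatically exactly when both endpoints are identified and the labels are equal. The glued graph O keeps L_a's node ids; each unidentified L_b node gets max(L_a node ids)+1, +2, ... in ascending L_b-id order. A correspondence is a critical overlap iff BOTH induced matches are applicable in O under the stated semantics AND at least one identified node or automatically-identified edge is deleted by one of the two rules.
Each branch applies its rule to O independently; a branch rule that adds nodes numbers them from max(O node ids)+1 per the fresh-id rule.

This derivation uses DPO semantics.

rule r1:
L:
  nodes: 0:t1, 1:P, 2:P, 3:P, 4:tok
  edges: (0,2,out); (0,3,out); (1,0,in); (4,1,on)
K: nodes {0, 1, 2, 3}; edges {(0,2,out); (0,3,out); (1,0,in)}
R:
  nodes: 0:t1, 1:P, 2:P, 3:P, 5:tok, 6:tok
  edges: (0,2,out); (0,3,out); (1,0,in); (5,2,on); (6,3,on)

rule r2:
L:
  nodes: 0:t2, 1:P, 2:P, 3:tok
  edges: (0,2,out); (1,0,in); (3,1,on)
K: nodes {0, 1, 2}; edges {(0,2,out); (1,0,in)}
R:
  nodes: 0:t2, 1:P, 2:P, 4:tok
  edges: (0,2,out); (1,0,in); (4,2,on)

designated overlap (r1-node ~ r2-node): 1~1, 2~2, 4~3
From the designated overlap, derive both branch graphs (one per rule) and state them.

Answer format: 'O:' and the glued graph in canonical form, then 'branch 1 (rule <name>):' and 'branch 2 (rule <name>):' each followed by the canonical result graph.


O:
nodes: 0:t1, 1:P, 2:P, 3:P, 4:tok, 5:t2
edges: (0,2,out); (0,3,out); (1,0,in); (1,5,in); (4,1,on); (5,2,out)
branch 1 (rule r1):
nodes: 0:t1, 1:P, 2:P, 3:P, 5:t2, 6:tok, 7:tok
edges: (0,2,out); (0,3,out); (1,0,in); (1,5,in); (5,2,out); (6,2,on); (7,3,on)
branch 2 (rule r2):
nodes: 0:t1, 1:P, 2:P, 3:P, 5:t2, 6:tok
edges: (0,2,out); (0,3,out); (1,0,in); (1,5,in); (5,2,out); (6,2,on)


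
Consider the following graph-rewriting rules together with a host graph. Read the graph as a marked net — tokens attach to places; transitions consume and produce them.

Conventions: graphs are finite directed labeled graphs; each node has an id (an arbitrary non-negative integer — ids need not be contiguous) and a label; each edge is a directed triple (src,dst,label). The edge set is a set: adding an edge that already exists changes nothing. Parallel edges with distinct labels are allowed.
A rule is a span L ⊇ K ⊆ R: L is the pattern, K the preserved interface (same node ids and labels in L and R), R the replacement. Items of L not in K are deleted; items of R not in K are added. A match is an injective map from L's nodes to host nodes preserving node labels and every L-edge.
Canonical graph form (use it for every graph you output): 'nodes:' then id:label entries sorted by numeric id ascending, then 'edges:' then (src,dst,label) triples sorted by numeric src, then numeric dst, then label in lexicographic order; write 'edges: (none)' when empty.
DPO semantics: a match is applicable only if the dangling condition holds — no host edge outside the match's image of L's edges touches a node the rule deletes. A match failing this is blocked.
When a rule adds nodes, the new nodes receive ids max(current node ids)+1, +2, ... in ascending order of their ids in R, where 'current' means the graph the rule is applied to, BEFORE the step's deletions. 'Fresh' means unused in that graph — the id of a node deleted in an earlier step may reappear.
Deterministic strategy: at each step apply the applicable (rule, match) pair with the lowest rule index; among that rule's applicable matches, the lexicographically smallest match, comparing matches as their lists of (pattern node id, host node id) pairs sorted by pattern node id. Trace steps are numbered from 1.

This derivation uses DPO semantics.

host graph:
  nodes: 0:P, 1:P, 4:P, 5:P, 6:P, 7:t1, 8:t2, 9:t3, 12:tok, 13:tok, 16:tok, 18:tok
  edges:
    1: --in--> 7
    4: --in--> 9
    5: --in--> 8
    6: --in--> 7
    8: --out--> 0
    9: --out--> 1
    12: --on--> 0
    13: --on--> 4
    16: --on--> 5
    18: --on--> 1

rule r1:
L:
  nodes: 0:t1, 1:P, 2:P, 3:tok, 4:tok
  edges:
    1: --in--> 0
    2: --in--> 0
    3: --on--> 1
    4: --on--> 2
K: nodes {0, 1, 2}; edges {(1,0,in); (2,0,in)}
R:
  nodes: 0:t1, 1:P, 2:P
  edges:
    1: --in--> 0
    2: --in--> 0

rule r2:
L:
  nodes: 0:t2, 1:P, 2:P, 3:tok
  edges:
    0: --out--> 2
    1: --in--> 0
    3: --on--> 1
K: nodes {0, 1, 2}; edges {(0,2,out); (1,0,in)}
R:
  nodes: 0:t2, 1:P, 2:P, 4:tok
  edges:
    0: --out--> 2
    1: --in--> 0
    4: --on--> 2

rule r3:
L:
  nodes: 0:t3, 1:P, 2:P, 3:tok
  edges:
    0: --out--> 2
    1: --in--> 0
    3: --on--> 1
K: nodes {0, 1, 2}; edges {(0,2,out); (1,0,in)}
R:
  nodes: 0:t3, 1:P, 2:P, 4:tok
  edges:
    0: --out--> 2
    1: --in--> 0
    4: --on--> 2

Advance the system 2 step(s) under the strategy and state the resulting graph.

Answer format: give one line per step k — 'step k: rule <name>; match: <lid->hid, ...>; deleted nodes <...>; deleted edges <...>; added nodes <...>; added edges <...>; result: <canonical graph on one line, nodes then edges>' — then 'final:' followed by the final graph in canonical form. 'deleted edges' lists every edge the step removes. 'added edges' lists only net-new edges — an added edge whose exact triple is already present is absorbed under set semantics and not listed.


step 1: rule r2; match: 0->8, 1->5, 2->0, 3->16; deleted nodes 16; deleted edges (16,5,on); added nodes 19; added edges (19,0,on); result: nodes: 0:P, 1:P, 4:P, 5:P, 6:P, 7:t1, 8:t2, 9:t3, 12:tok, 13:tok, 18:tok, 19:tok edges: (1,7,in); (4,9,in); (5,8,in); (6,7,in); (8,0,out); (9,1,out); (12,0,on); (13,4,on); (18,1,on); (19,0,on)
step 2: rule r3; match: 0->9, 1->4, 2->1, 3->13; deleted nodes 13; deleted edges (13,4,on); added nodes 20; added edges (20,1,on); result: nodes: 0:P, 1:P, 4:P, 5:P, 6:P, 7:t1, 8:t2, 9:t3, 12:tok, 18:tok, 19:tok, 20:tok edges: (1,7,in); (4,9,in); (5,8,in); (6,7,in); (8,0,out); (9,1,out); (12,0,on); (18,1,on); (19,0,on); (20,1,on)
final:
nodes: 0:P, 1:P, 4:P, 5:P, 6:P, 7:t1, 8:t2, 9:t3, 12:tok, 18:tok, 19:tok, 20:tok
edges: (1,7,in); (4,9,in); (5,8,in); (6,7,in); (8,0,out); (9,1,out); (12,0,on); (18,1,on); (19,0,on); (20,1,on)


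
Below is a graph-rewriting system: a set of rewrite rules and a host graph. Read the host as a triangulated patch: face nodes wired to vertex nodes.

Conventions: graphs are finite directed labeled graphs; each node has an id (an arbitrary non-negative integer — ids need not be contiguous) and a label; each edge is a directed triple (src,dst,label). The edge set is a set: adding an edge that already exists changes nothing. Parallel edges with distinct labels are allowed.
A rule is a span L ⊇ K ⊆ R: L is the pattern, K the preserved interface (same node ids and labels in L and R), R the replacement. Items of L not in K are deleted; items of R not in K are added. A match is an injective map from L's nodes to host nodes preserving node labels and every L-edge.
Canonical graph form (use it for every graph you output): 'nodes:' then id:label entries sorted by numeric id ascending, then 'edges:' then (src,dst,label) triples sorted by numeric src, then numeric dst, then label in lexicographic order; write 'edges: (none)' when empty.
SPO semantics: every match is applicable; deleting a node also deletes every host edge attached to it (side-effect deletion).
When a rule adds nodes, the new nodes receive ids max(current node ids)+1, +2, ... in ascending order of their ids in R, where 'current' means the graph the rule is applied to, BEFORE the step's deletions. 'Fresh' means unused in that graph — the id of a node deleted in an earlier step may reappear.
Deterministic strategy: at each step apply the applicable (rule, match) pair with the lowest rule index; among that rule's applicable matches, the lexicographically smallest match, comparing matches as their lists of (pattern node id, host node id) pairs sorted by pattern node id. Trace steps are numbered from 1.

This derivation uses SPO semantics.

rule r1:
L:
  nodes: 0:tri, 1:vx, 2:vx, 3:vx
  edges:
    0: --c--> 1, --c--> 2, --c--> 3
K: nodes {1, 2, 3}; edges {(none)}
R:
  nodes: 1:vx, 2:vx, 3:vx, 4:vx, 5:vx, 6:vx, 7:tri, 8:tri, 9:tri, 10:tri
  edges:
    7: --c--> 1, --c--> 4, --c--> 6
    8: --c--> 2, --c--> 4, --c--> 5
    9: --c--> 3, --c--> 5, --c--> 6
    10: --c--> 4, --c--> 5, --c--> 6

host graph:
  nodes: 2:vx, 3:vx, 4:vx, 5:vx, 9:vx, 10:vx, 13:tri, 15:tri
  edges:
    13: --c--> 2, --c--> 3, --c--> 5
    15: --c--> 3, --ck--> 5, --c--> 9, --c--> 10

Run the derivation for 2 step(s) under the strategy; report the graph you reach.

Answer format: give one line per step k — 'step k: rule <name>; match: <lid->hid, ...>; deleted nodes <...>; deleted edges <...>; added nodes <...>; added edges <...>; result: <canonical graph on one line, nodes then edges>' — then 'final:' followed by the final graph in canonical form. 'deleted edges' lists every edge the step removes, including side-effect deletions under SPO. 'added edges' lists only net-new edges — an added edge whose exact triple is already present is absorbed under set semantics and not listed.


step 1: rule r1; match: 0->13, 1->2, 2->3, 3->5; deleted nodes 13; deleted edges (13,2,c); (13,3,c); (13,5,c); added nodes 16, 17, 18, 19, 20, 21, 22; added edges (19,2,c); (19,16,c); (19,18,c); (20,3,c); (20,16,c); (20,17,c); (21,5,c); (21,17,c); (21,18,c); (22,16,c); (22,17,c); (22,18,c); result: nodes: 2:vx, 3:vx, 4:vx, 5:vx, 9:vx, 10:vx, 15:tri, 16:vx, 17:vx, 18:vx, 19:tri, 20:tri, 21:tri, 22:tri edges: (15,3,c); (15,5,ck); (15,9,c); (15,10,c); (19,2,c); (19,16,c); (19,18,c); (20,3,c); (20,16,c); (20,17,c); (21,5,c); (21,17,c); (21,18,c); (22,16,c); (22,17,c); (22,18,c)
step 2: rule r1; match: 0->15, 1->3, 2->9, 3->10; deleted nodes 15; deleted edges (15,3,c); (15,5,ck); (15,9,c); (15,10,c); added nodes 23, 24, 25, 26, 27, 28, 29; added edges (26,3,c); (26,23,c); (26,25,c); (27,9,c); (27,23,c); (27,24,c); (28,10,c); (28,24,c); (28,25,c); (29,23,c); (29,24,c); (29,25,c); result: nodes: 2:vx, 3:vx, 4:vx, 5:vx, 9:vx, 10:vx, 16:vx, 17:vx, 18:vx, 19:tri, 20:tri, 21:tri, 22:tri, 23:vx, 24:vx, 25:vx, 26:tri, 27:tri, 28:tri, 29:tri edges: (19,2,c); (19,16,c); (19,18,c); (20,3,c); (20,16,c); (20,17,c); (21,5,c); (21,17,c); (21,18,c); (22,16,c); (22,17,c); (22,18,c); (26,3,c); (26,23,c); (26,25,c); (27,9,c); (27,23,c); (27,24,c); (28,10,c); (28,24,c); (28,25,c); (29,23,c); (29,24,c); (29,25,c)
final:
nodes: 2:vx, 3:vx, 4:vx, 5:vx, 9:vx, 10:vx, 16:vx, 17:vx, 18:vx, 19:tri, 20:tri, 21:tri, 22:tri, 23:vx, 24:vx, 25:vx, 26:tri, 27:tri, 28:tri, 29:tri
edges: (19,2,c); (19,16,c); (19,18,c); (20,3,c); (20,16,c); (20,17,c); (21,5,c); (21,17,c); (21,18,c); (22,16,c); (22,17,c); (22,18,c); (26,3,c); (26,23,c); (26,25,c); (27,9,c); (27,23,c); (27,24,c); (28,10,c); (28,24,c); (28,25,c); (29,23,c); (29,24,c); (29,25,c)


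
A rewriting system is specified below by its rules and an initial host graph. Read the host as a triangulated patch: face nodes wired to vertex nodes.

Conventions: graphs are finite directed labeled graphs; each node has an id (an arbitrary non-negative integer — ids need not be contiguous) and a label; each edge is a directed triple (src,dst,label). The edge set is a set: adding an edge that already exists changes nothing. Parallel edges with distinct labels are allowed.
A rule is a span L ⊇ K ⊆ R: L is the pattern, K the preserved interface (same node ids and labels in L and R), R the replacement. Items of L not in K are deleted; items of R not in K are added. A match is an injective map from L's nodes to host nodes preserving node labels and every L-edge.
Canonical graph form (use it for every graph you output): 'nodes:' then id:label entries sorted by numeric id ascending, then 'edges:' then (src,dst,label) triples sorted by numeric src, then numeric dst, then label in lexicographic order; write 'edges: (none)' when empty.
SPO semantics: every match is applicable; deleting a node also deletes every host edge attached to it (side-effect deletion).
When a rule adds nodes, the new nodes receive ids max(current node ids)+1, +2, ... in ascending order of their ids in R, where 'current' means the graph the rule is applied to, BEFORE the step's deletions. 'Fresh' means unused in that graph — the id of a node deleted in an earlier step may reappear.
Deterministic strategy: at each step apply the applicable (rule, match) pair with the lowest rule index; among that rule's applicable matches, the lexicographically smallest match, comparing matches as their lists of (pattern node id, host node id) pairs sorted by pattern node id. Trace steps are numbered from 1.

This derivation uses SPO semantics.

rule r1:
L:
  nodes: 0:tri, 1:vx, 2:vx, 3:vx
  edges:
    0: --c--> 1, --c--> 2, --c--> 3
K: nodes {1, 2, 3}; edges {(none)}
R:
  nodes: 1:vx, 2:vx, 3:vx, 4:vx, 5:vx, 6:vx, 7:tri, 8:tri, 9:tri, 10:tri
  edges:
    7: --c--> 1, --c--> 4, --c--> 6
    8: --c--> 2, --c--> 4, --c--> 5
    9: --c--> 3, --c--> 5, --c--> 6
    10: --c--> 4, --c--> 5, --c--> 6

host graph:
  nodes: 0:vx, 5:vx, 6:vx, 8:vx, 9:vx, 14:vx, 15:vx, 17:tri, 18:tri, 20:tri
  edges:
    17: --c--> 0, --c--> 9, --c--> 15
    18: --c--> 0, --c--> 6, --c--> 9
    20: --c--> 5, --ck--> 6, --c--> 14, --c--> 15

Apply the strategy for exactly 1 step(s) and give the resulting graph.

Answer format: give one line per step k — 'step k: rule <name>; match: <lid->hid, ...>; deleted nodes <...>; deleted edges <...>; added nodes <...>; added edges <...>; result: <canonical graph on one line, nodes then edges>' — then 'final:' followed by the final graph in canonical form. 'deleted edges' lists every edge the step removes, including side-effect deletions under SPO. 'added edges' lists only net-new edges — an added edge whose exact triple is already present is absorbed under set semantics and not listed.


step 1: rule r1; match: 0->17, 1->0, 2->9, 3->15; deleted nodes 17; deleted edges (17,0,c); (17,9,c); (17,15,c); added nodes 21, 22, 23, 24, 25, 26, 27; added edges (24,0,c); (24,21,c); (24,23,c); (25,9,c); (25,21,c); (25,22,c); (26,15,c); (26,22,c); (26,23,c); (27,21,c); (27,22,c); (27,23,c); result: nodes: 0:vx, 5:vx, 6:vx, 8:vx, 9:vx, 14:vx, 15:vx, 18:tri, 20:tri, 21:vx, 22:vx, 23:vx, 24:tri, 25:tri, 26:tri, 27:tri edges: (18,0,c); (18,6,c); (18,9,c); (20,5,c); (20,6,ck); (20,14,c); (20,15,c); (24,0,c); (24,21,c); (24,23,c); (25,9,c); (25,21,c); (25,22,c); (26,15,c); (26,22,c); (26,23,c); (27,21,c); (27,22,c); (27,23,c)
final:
nodes: 0:vx, 5:vx, 6:vx, 8:vx, 9:vx, 14:vx, 15:vx, 18:tri, 20:tri, 21:vx, 22:vx, 23:vx, 24:tri, 25:tri, 26:tri, 27:tri
edges: (18,0,c); (18,6,c); (18,9,c); (20,5,c); (20,6,ck); (20,14,c); (20,15,c); (24,0,c); (24,21,c); (24,23,c); (25,9,c); (25,21,c); (25,22,c); (26,15,c); (26,22,c); (26,23,c); (27,21,c); (27,22,c); (27,23,c)
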